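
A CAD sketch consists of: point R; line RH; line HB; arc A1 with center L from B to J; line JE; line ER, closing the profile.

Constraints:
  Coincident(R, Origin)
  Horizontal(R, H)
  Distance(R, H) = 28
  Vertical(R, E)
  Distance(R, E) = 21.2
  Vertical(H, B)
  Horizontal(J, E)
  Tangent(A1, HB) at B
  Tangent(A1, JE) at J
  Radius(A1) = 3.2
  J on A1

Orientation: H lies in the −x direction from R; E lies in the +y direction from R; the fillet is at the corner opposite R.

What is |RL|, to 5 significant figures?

30.644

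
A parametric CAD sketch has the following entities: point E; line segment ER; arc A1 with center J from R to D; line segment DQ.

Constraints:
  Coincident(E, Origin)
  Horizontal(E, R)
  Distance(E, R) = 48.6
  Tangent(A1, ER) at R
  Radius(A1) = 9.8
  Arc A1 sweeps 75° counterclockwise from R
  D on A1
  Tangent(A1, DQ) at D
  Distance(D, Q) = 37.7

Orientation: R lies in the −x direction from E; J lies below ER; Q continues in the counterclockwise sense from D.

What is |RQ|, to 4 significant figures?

47.72

E is at the origin; ER is horizontal with |ER| = 48.6 and R on the −x side, so R = (-48.60, 0.000). Since A1 is tangent to ER there, JR ⟂ ER, so J = R + (0, -9.8) = (-48.60, -9.800). On A1, R sits at bearing 90° from J; a 75° counterclockwise sweep puts D at bearing 165°, so D = J + 9.8·(cos 165°, sin 165°) = (-58.07, -7.264). Since A1 is tangent to DQ there, JD ⟂ DQ, so DQ runs along (−sin 165°, cos 165°); with |DQ| = 37.7, Q = (-67.82, -43.68). Then |RQ| = |Q − R| = 47.72.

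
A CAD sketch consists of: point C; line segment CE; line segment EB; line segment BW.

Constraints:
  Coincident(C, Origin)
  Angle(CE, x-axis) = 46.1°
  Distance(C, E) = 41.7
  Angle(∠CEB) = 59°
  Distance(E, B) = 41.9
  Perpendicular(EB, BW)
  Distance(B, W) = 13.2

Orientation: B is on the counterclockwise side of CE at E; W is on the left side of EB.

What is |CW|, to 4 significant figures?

30.42

C is at the origin; CE runs at 46.1° with length 41.7, so E = 41.7·(cos 46.1°, sin 46.1°) = (28.91, 30.05). ∠CEB = 59.0°, so EB runs at 46.1° + (180° − 59.0°) = 167.1° from the x-axis; with |EB| = 41.9, B = E + 41.9·(cos 167.1°, sin 167.1°) = (-11.93, 39.40). EB is perpendicular to BW; with |BW| = 13.2 on the left of EB, W = B + 13.2·(-0.2233, -0.9748) = (-14.87, 26.53). Then |CW| = |W − C| = 30.42.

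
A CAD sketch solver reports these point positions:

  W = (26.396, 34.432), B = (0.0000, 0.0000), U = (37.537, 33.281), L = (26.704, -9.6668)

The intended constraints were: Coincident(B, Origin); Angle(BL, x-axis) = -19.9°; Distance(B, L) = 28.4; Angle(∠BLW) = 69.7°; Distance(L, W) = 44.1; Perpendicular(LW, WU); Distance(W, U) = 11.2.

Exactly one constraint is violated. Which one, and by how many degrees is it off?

Perpendicular(LW, WU) — off by 6.30°.

B = (0.00, 0.00) ✓; BL at -19.90° ✓; |BL| = 28.40 ✓; ∠BLW = 69.70° ✓; |LW| = 44.10 ✓; ∠(LW, WU) = 96.30° ✗; |WU| = 11.20 ✓.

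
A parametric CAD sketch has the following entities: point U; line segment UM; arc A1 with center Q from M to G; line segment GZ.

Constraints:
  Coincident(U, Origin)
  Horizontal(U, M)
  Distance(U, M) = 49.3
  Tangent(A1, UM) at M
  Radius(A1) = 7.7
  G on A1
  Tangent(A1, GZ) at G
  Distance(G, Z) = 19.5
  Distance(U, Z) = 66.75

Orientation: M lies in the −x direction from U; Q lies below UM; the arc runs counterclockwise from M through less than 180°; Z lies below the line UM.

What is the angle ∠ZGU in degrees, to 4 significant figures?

112.0°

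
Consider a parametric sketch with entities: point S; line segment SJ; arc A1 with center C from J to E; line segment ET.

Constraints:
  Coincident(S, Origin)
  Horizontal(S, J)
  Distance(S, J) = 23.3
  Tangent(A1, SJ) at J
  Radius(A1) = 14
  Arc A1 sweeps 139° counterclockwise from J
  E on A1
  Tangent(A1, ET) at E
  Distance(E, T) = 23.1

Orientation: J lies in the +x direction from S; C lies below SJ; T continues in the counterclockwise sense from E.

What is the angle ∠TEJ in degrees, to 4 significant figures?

110.5°

S is at the origin; SJ is horizontal with |SJ| = 23.3 and J on the +x side, so J = (23.30, 0.000). Tangency of A1 to SJ means the radius CJ is perpendicular to SJ, so C = J + (0, -14) = (23.30, -14.00). On A1, J sits at bearing 90° from C; a 139° counterclockwise sweep puts E at bearing 229°, so E = C + 14.0·(cos 229°, sin 229°) = (14.12, -24.57). A1 meets ET tangentially, so CE is at right angles to ET, so ET runs along (−sin 229°, cos 229°); with |ET| = 23.1, T = (31.55, -39.72). Then cos ∠TEJ = ET·EJ / (|ET||EJ|), giving 110.5°.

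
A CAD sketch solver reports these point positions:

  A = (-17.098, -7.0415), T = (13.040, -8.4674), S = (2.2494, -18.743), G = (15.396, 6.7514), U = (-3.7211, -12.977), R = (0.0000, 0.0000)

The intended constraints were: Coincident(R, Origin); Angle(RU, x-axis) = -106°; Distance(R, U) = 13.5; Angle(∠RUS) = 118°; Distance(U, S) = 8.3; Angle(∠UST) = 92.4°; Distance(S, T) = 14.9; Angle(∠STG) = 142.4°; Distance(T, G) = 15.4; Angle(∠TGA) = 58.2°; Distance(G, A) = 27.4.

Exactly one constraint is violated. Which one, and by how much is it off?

Distance(G, A) = 27.4 — off by 7.90.

R = (0.00, 0.00) ✓; RU at -106.0° ✓; |RU| = 13.50 ✓; ∠RUS = 118.0° ✓; |US| = 8.300 ✓; ∠UST = 92.40° ✓; |ST| = 14.90 ✓; ∠STG = 142.4° ✓; |TG| = 15.40 ✓; ∠TGA = 58.20° ✓; |GA| = 35.30 ✗.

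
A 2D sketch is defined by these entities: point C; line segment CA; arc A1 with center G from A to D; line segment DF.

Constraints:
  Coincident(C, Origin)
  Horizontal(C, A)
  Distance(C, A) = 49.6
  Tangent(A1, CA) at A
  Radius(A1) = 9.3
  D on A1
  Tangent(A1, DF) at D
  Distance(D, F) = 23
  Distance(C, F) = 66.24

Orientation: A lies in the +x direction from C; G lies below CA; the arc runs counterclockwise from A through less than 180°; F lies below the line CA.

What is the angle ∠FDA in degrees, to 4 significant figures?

114.6°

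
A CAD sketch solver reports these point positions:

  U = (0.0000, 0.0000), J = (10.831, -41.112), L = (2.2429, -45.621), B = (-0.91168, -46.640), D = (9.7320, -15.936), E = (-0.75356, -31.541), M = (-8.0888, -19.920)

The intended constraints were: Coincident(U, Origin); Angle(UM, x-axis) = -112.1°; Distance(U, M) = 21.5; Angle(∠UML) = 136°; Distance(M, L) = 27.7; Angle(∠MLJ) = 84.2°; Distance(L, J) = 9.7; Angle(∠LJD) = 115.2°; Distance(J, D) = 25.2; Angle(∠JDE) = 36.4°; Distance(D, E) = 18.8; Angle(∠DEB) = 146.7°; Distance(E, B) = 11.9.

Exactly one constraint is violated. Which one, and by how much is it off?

Distance(E, B) = 11.9 — off by 3.20.

U = (0.00, 0.00) ✓; UM at -112.1° ✓; |UM| = 21.50 ✓; ∠UML = 136.0° ✓; |ML| = 27.70 ✓; ∠MLJ = 84.20° ✓; |LJ| = 9.700 ✓; ∠LJD = 115.2° ✓; |JD| = 25.20 ✓; ∠JDE = 36.40° ✓; |DE| = 18.80 ✓; ∠DEB = 146.7° ✓; |EB| = 15.10 ✗.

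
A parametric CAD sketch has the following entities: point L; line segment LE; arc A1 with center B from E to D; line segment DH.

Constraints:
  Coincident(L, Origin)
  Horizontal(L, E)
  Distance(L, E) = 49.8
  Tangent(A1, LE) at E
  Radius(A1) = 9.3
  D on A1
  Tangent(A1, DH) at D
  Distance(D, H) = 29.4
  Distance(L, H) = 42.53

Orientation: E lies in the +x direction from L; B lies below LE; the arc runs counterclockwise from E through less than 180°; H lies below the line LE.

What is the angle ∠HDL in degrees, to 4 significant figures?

70.97°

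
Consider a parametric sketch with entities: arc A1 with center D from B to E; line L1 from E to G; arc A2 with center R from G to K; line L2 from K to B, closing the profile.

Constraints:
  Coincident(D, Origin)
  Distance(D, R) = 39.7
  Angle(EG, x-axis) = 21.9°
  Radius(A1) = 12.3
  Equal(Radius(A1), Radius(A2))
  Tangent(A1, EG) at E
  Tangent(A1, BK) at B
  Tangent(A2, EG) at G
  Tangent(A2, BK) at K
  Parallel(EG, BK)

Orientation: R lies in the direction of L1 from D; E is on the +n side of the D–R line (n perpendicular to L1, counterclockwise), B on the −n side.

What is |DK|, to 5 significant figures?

41.562

Tangency of A1 to both parallel lines with radius 12.3 puts E and B at D ± 12.3·n: E = (-4.5877, 11.412), B = (4.5877, -11.412). Equal radii place G and K the same way about R: G = R + 12.3·n = (32.247, 26.220), K = R − 12.3·n = (41.423, 3.3952). Then |DK| = |K − D| = 41.562.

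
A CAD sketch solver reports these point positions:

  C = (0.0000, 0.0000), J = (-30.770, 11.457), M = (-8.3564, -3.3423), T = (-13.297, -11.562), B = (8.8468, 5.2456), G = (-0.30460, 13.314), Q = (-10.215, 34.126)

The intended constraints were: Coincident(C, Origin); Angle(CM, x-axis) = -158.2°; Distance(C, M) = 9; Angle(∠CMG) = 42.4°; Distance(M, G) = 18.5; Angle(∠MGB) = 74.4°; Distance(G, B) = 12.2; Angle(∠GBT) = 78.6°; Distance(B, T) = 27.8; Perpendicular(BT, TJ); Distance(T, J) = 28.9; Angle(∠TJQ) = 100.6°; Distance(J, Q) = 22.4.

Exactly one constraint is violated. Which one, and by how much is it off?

Distance(J, Q) = 22.4 — off by 8.20.

C = (0.00, 0.00) ✓; CM at -158.2° ✓; |CM| = 9.000 ✓; ∠CMG = 42.40° ✓; |MG| = 18.50 ✓; ∠MGB = 74.40° ✓; |GB| = 12.20 ✓; ∠GBT = 78.60° ✓; |BT| = 27.80 ✓; ∠(BT, TJ) = 90.00° ✓; |TJ| = 28.90 ✓; ∠TJQ = 100.6° ✓; |JQ| = 30.60 ✗.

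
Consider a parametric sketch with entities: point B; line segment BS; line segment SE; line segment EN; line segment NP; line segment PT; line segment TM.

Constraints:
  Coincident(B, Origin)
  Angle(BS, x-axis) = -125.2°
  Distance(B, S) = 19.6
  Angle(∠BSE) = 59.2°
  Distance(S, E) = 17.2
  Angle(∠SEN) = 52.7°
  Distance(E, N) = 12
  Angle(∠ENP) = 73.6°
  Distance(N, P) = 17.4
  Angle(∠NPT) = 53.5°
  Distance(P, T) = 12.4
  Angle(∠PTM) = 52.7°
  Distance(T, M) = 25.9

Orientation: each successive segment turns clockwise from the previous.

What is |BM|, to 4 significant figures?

13.79

B is at the origin; BS runs at -125.2° with length 19.6, so S = (-11.30, -16.02). ∠BSE = 59.2° gives SE at 114.0° from the x-axis; with |SE| = 17.2, E = (-18.29, -0.3031). ∠SEN = 52.7° gives EN at -13.30° from the x-axis; with |EN| = 12.0, N = (-6.616, -3.064). ∠ENP = 73.6° gives NP at -119.7° from the x-axis; with |NP| = 17.4, P = (-15.24, -18.18). ∠NPT = 53.5° gives PT at 113.8° from the x-axis; with |PT| = 12.4, T = (-20.24, -6.832). ∠PTM = 52.7° gives TM at -13.50° from the x-axis; with |TM| = 25.9, M = (4.944, -12.88). Then |BM| = |M − B| = 13.79.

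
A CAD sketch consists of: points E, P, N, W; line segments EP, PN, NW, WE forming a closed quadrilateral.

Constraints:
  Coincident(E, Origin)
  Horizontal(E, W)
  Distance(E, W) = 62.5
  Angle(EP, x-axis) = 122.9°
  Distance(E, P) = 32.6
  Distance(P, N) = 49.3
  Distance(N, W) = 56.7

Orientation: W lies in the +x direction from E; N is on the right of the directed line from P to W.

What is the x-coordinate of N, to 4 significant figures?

7.774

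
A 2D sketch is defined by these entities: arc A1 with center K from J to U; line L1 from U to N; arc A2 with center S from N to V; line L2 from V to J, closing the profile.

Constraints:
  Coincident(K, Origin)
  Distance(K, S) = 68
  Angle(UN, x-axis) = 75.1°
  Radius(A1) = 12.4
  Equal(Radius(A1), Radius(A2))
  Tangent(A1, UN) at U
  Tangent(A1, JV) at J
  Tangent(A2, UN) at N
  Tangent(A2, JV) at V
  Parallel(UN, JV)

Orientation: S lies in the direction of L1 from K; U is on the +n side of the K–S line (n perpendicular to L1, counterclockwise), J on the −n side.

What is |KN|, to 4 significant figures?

69.12

The slot axis is L1's direction at 75.1°, so u = (cos 75.1°, sin 75.1°) = (0.2571, 0.9664) and n = (−sin 75.1°, cos 75.1°) = (-0.9664, 0.2571). K is at the origin and S lies 68.0 along u from K, so S = 68.0·u = (17.49, 65.71). Tangency of A1 to both parallel lines with radius 12.4 puts U and J at K ± 12.4·n: U = (-11.98, 3.188), J = (11.98, -3.188). Equal radii place N and V the same way about S: N = S + 12.4·n = (5.502, 68.90), V = S − 12.4·n = (29.47, 62.53). Then |KN| = |N − K| = 69.12.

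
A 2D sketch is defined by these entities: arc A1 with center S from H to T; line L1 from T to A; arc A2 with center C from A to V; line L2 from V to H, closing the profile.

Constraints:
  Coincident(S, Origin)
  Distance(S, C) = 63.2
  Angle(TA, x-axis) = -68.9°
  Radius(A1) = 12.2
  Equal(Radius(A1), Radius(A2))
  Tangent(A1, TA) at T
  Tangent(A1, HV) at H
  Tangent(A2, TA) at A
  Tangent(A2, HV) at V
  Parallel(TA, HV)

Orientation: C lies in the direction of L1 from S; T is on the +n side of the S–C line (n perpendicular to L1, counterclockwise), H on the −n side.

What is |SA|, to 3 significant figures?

64.4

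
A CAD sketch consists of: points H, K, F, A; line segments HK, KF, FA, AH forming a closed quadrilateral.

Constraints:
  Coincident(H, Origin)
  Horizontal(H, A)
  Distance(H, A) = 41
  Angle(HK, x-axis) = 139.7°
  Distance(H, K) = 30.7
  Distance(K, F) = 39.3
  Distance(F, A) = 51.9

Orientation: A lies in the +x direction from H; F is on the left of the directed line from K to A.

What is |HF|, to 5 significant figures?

42.363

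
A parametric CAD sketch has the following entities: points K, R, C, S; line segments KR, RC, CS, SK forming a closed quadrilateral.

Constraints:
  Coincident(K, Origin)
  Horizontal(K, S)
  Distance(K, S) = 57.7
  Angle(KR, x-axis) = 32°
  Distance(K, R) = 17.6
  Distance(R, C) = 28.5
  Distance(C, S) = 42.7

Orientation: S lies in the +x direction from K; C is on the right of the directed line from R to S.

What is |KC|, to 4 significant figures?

27.01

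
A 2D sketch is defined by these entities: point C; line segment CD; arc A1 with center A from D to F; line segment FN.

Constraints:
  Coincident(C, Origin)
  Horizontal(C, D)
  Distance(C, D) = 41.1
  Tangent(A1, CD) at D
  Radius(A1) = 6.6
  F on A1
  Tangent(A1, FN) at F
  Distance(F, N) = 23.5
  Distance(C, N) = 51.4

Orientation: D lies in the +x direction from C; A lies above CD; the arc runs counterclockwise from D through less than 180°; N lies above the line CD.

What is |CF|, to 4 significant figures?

48.19

Checks: |AF| = 6.600 ✓; ∠(AF, FN) = 90.00° ✓; |FN| = 23.50 ✓; |CN| = 51.40 ✓.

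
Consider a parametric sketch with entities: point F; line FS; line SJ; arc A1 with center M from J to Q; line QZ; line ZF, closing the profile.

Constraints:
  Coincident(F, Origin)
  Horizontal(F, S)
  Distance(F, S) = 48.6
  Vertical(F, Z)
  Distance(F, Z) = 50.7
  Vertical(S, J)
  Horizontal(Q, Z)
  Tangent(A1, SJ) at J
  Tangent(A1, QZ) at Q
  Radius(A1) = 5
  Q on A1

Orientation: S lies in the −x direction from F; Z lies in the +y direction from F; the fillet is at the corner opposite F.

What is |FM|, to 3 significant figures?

63.2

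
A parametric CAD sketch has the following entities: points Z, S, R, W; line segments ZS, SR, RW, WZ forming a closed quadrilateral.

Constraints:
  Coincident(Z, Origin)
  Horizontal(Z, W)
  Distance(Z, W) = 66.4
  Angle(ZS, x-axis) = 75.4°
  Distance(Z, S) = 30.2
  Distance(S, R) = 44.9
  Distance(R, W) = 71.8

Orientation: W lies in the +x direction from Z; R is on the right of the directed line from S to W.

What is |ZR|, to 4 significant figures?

14.70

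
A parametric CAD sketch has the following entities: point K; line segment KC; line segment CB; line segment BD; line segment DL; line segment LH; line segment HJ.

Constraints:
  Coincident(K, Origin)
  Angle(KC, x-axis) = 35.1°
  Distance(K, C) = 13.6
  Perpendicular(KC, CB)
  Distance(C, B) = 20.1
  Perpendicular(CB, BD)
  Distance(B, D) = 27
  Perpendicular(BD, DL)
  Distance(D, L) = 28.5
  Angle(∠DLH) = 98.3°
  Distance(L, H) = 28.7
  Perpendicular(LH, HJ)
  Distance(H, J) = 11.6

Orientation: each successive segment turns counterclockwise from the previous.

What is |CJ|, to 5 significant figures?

3.2530

K is at the origin; KC runs at 35.1° with length 13.6, so C = (11.127, 7.8201). KC is perpendicular to CB, so CB runs at 125.10°; with |CB| = 20.1, B = (-0.43077, 24.265). CB ⟂ BD, so BD runs at -144.90°; with |BD| = 27.0, D = (-22.521, 8.7397). The perpendicularity gives DL at right angles to BD, so DL runs at -54.900°; with |DL| = 28.5, L = (-6.1332, -14.578). ∠DLH = 98.3° gives LH at 26.800° from the x-axis; with |LH| = 28.7, H = (19.484, -1.6373). The perpendicularity gives HJ at right angles to LH, so HJ runs at 116.80°; with |HJ| = 11.6, J = (14.254, 8.7167). Then |CJ| = |J − C| = 3.2530.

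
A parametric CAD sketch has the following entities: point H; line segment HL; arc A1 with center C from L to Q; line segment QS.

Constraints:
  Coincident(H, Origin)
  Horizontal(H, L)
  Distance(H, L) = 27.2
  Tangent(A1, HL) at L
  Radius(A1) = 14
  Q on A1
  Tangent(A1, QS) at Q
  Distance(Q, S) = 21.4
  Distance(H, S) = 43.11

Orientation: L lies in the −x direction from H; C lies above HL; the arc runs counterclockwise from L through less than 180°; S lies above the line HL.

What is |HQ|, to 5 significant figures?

22.499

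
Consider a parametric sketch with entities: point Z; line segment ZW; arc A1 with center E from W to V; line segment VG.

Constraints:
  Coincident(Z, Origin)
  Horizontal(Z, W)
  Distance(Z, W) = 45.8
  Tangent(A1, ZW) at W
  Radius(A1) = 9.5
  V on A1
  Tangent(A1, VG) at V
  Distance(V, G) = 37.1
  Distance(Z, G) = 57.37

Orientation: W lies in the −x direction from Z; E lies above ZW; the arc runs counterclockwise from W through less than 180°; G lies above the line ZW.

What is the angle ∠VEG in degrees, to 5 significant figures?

75.637°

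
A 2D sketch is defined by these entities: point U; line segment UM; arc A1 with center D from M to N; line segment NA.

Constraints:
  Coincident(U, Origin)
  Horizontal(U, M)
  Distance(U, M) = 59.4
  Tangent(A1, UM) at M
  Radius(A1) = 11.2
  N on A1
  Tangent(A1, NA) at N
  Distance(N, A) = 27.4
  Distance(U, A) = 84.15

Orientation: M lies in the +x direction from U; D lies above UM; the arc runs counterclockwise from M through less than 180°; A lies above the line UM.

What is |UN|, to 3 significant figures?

70.9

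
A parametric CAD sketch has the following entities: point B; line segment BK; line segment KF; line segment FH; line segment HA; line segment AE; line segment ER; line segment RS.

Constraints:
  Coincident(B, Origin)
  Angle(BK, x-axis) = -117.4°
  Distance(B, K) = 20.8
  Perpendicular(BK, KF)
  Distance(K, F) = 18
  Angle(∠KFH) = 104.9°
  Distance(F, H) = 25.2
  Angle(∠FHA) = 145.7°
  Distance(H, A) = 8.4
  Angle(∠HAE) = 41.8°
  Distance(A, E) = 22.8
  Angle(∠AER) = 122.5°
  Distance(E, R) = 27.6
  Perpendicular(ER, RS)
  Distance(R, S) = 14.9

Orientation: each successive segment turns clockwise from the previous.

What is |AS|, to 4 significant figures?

40.08

∠AER = 122.5° gives ER at -152.5° from the x-axis; with |ER| = 27.6, R = (-40.44, -15.29). The perpendicularity gives RS at right angles to ER, so RS runs at 117.5°; with |RS| = 14.9, S = (-47.32, -2.071). Then |AS| = |S − A| = 40.08.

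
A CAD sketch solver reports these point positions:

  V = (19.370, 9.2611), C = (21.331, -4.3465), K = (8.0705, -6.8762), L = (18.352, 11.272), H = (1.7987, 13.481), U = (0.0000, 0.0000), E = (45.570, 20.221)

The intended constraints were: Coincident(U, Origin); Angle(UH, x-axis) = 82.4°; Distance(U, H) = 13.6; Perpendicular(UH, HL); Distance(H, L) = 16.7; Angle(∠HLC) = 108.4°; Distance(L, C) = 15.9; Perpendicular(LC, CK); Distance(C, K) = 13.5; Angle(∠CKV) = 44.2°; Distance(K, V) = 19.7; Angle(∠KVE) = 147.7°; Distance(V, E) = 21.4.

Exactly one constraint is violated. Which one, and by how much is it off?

Distance(V, E) = 21.4 — off by 7.00.

U = (0.00, 0.00) ✓; UH at 82.40° ✓; |UH| = 13.60 ✓; ∠(UH, HL) = 90.00° ✓; |HL| = 16.70 ✓; ∠HLC = 108.4° ✓; |LC| = 15.90 ✓; ∠(LC, CK) = 90.00° ✓; |CK| = 13.50 ✓; ∠CKV = 44.20° ✓; |KV| = 19.70 ✓; ∠KVE = 147.7° ✓; |VE| = 28.40 ✗.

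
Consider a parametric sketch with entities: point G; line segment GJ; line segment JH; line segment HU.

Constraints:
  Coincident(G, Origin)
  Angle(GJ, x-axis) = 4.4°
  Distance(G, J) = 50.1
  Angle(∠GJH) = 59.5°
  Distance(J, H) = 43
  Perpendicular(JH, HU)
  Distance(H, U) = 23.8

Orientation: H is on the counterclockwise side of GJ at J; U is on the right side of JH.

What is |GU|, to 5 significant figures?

69.235

G is at the origin; GJ runs at 4.4° with length 50.1, so J = 50.1·(cos 4.4°, sin 4.4°) = (49.952, 3.8436). ∠GJH = 59.5°, so JH runs at 4.4° + (180° − 59.5°) = 124.90° from the x-axis; with |JH| = 43.0, H = J + 43.0·(cos 124.90°, sin 124.90°) = (25.350, 39.110). The perpendicularity gives HU at right angles to JH; with |HU| = 23.8 on the right of JH, U = H + 23.8·(0.82015, 0.57215) = (44.870, 52.727). Then |GU| = |U − G| = 69.235.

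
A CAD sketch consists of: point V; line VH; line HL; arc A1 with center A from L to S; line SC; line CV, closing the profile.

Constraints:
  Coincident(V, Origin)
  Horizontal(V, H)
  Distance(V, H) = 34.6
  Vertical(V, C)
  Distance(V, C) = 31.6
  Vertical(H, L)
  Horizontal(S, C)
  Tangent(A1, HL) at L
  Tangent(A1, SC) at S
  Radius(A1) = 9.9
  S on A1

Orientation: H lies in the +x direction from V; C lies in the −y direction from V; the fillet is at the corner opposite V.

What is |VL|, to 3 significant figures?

40.8

The virtual corner opposite V is at (34.6, -31.6). Since A1 is tangent to HL there, AL ⟂ HL and since A1 is tangent to SC there, AS ⟂ SC, with radius 9.9, so the center A sits 9.9 in from both sides at A = (24.7, -21.7). That places the tangent points at L = (34.6, -21.7) on HL and S = (24.7, -31.6) on SC. Then |VL| = |L − V| = 40.8.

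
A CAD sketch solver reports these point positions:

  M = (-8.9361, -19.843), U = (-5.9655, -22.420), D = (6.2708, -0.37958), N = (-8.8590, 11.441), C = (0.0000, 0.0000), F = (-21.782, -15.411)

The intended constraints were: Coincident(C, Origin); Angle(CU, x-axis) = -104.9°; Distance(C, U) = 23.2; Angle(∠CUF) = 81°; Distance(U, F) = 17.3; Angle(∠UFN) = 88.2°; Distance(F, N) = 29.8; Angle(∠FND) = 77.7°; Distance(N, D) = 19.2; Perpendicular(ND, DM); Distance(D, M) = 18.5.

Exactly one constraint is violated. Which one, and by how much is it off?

Distance(D, M) = 18.5 — off by 6.20.

C = (0.00, 0.00) ✓; CU at -104.9° ✓; |CU| = 23.20 ✓; ∠CUF = 81.00° ✓; |UF| = 17.30 ✓; ∠UFN = 88.20° ✓; |FN| = 29.80 ✓; ∠FND = 77.70° ✓; |ND| = 19.20 ✓; ∠(ND, DM) = 90.00° ✓; |DM| = 24.70 ✗.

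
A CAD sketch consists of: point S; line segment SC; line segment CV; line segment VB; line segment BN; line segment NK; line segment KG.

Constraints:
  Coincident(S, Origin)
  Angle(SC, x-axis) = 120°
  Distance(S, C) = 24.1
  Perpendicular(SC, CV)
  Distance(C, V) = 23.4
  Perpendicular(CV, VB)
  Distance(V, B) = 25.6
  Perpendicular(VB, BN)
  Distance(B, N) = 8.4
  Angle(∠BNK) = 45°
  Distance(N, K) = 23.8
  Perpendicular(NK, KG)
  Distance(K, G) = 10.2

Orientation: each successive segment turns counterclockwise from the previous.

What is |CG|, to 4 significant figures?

42.19

S is at the origin; SC runs at 120.0° with length 24.1, so C = (-12.05, 20.87). The perpendicularity gives CV at right angles to SC, so CV runs at -150.0°; with |CV| = 23.4, V = (-32.31, 9.171). CV ⟂ VB, so VB runs at -60.00°; with |VB| = 25.6, B = (-19.51, -13.00). The perpendicularity gives BN at right angles to VB, so BN runs at 30.00°; with |BN| = 8.4, N = (-12.24, -8.799). ∠BNK = 45.0° gives NK at 165.0° from the x-axis; with |NK| = 23.8, K = (-35.23, -2.639). The perpendicularity gives KG at right angles to NK, so KG runs at -105.0°; with |KG| = 10.2, G = (-37.87, -12.49). Then |CG| = |G − C| = 42.19.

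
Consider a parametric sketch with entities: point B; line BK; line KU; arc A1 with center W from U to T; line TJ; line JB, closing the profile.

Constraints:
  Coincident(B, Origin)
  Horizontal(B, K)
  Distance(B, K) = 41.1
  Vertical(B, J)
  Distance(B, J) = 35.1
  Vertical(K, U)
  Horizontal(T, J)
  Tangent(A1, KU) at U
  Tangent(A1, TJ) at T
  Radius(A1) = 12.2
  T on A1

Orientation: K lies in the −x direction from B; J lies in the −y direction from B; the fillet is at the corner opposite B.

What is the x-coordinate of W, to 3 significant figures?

-28.9

BJ is vertical with |BJ| = 35.1 and J on the −y side, so J = (0.00, -35.1). The virtual corner opposite B is at (-41.1, -35.1). Since A1 is tangent to KU there, WU ⟂ KU and since A1 is tangent to TJ there, WT ⟂ TJ, with radius 12.2, so the center W sits 12.2 in from both sides at W = (-28.9, -22.9). So W.x = -28.9.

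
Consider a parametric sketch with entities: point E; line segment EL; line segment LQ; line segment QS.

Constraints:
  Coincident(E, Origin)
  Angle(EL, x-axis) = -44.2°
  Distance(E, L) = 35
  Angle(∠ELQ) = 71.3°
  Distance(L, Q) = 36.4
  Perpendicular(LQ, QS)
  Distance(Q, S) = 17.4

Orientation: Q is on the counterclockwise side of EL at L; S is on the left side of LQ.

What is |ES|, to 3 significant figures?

29.7

E is at the origin; EL runs at -44.2° with length 35.0, so L = 35.0·(cos -44.2°, sin -44.2°) = (25.1, -24.4). ∠ELQ = 71.3°, so LQ runs at -44.2° + (180° − 71.3°) = 64.5° from the x-axis; with |LQ| = 36.4, Q = L + 36.4·(cos 64.5°, sin 64.5°) = (40.8, 8.45). The perpendicularity gives QS at right angles to LQ; with |QS| = 17.4 on the left of LQ, S = Q + 17.4·(-0.903, 0.431) = (25.1, 15.9). Then |ES| = |S − E| = 29.7.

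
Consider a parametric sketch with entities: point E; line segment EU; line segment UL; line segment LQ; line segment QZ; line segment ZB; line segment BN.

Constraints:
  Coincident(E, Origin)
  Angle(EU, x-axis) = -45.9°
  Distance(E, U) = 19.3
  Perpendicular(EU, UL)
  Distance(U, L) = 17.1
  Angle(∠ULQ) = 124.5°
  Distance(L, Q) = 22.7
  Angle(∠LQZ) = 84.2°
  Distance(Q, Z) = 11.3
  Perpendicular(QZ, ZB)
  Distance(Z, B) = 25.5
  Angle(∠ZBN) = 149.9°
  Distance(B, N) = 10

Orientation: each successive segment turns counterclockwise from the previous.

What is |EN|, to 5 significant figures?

28.681

QZ is perpendicular to ZB, so ZB runs at -74.600°; with |ZB| = 25.5, B = (17.803, -7.1628). ∠ZBN = 149.9° gives BN at -44.500° from the x-axis; with |BN| = 10.0, N = (24.935, -14.172). Then |EN| = |N − E| = 28.681.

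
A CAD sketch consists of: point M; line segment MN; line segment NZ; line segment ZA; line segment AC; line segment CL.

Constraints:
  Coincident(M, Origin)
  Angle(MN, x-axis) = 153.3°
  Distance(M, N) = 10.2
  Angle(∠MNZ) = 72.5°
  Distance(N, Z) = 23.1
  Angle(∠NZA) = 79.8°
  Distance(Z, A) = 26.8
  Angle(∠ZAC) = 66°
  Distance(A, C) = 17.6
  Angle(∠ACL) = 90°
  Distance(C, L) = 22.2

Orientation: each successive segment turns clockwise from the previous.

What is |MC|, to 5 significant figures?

6.7952

M is at the origin; MN runs at 153.3° with length 10.2, so N = (-9.1124, 4.5831). ∠MNZ = 72.5° gives NZ at 45.800° from the x-axis; with |NZ| = 23.1, Z = (6.9921, 21.144). ∠NZA = 79.8° gives ZA at -54.400° from the x-axis; with |ZA| = 26.8, A = (22.593, -0.64741). ∠ZAC = 66.0° gives AC at -168.40° from the x-axis; with |AC| = 17.6, C = (5.3525, -4.1864). Then |MC| = |C − M| = 6.7952.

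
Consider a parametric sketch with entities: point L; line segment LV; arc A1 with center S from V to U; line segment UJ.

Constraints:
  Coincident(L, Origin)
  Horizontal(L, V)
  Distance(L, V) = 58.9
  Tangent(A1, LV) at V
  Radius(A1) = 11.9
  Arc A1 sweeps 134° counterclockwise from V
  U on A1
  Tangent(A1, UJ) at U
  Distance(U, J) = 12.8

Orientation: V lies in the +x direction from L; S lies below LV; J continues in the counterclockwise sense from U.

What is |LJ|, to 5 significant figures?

66.115

L is at the origin; L and V share the same y with |LV| = 58.9 and V on the +x side, so V = (58.900, 0.0000). The tangent condition forces SV to be normal to LV, so S = V + (0, -11.9) = (58.900, -11.900). On A1, V sits at bearing 90° from S; a 134° counterclockwise sweep puts U at bearing 224°, so U = S + 11.9·(cos 224°, sin 224°) = (50.340, -20.166). Since A1 is tangent to UJ there, SU ⟂ UJ, so UJ runs along (−sin 224°, cos 224°); with |UJ| = 12.8, J = (59.231, -29.374). Then |LJ| = |J − L| = 66.115.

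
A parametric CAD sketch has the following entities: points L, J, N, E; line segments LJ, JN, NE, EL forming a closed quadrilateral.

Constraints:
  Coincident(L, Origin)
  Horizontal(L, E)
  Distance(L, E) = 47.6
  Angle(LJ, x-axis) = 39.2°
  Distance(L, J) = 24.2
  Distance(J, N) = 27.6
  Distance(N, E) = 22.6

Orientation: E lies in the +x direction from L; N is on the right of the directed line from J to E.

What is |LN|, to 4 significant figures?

29.77

L is at the origin; LE is horizontal with |LE| = 47.6 and E in +x, so E = (47.6, 0). LJ runs at 39.2° with |LJ| = 24.2, so J = (18.75, 15.30). N is determined by |JN| = 27.6 and |NE| = 22.6 together: it lies at the intersection of circle(J, 27.6) and circle(E, 22.6). With |JE| = 32.65, the foot of the radical line on JE is 20.17 from J and the perpendicular offset is √(27.6² − 20.17²) = 18.84. Taking the right-of-JE solution: N = (27.75, -10.80).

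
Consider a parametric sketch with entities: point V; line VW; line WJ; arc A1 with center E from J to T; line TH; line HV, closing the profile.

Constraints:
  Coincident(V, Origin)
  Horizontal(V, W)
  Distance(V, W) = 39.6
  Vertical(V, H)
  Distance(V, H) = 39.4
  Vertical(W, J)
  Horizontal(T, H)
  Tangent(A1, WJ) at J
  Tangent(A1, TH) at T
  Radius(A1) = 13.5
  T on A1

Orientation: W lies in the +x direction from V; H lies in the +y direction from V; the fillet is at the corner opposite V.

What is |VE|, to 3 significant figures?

36.8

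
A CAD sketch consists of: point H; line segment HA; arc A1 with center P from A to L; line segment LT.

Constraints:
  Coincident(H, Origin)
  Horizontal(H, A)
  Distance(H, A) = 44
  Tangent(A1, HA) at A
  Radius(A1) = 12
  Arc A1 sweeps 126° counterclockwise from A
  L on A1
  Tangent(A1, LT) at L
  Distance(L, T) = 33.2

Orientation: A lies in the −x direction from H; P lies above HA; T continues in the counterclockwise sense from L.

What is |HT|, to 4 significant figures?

70.73

On A1, A sits at bearing -90° from P; a 126° counterclockwise sweep puts L at bearing 36°, so L = P + 12.0·(cos 36°, sin 36°) = (-34.29, 19.05). The tangent condition forces PL to be normal to LT, so LT runs along (−sin 36°, cos 36°); with |LT| = 33.2, T = (-53.81, 45.91). Then |HT| = |T − H| = 70.73.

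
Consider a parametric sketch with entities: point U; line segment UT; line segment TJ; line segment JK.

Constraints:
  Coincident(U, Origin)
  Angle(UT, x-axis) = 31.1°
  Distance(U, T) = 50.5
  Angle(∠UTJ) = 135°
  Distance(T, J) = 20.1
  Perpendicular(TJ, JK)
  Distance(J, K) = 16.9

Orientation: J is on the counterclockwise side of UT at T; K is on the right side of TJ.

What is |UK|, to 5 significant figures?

76.696

U is at the origin; UT runs at 31.1° with length 50.5, so T = 50.5·(cos 31.1°, sin 31.1°) = (43.241, 26.085). ∠UTJ = 135.0°, so TJ runs at 31.1° + (180° − 135.0°) = 76.100° from the x-axis; with |TJ| = 20.1, J = T + 20.1·(cos 76.100°, sin 76.100°) = (48.070, 45.596). The perpendicularity gives JK at right angles to TJ; with |JK| = 16.9 on the right of TJ, K = J + 16.9·(0.97072, -0.24023) = (64.475, 41.536). Then |UK| = |K − U| = 76.696.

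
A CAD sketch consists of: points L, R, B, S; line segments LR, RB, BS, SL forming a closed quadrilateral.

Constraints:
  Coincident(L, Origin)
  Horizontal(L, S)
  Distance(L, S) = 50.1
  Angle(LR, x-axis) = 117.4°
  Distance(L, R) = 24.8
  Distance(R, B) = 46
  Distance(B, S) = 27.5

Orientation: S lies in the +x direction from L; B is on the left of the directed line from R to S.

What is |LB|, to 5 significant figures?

41.368

L is at the origin; L and S share the same y with |LS| = 50.1 and S in +x, so S = (50.1, 0). LR runs at 117.4° with |LR| = 24.8, so R = (-11.413, 22.018). B is determined by |RB| = 46.0 and |BS| = 27.5 together: it lies at the intersection of circle(R, 46.0) and circle(S, 27.5). With |RS| = 65.335, the foot of the radical line on RS is 43.073 from R and the perpendicular offset is √(46.0² − 43.073²) = 16.146. Taking the left-of-RS solution: B = (34.582, 22.703).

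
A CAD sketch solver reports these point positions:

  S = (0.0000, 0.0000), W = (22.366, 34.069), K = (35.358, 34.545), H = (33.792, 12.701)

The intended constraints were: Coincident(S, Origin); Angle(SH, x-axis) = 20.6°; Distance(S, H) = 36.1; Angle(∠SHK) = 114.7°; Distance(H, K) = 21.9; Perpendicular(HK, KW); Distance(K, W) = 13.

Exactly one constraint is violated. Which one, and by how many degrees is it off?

Perpendicular(HK, KW) — off by 6.20°.

S = (0.00, 0.00) ✓; SH at 20.60° ✓; |SH| = 36.10 ✓; ∠SHK = 114.7° ✓; |HK| = 21.90 ✓; ∠(HK, KW) = 96.20° ✗; |KW| = 13.00 ✓.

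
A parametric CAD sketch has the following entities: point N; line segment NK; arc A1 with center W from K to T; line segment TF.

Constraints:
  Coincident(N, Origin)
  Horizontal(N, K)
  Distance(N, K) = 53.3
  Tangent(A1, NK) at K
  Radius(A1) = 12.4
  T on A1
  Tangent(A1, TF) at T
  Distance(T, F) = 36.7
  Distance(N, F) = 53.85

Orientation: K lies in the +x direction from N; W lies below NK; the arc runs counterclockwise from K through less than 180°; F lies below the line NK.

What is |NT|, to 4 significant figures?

42.35

Checks: ∠(WK, KN) = 90.00° ✓; |WT| = 12.40 ✓; ∠(WT, TF) = 90.00° ✓; |TF| = 36.70 ✓; |NF| = 53.85 ✓.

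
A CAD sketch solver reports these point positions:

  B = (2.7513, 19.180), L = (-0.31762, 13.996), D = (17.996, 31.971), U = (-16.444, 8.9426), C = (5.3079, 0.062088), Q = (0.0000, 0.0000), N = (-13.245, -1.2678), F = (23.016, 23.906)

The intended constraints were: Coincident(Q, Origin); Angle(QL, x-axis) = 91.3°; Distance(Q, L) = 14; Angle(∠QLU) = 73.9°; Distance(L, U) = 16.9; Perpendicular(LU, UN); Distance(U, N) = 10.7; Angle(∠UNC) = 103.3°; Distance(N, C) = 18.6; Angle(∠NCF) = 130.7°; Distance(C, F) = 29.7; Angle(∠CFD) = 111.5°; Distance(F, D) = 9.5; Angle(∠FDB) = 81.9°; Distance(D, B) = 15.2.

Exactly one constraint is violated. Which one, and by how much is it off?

Distance(D, B) = 15.2 — off by 4.70.

Q = (0.00, 0.00) ✓; QL at 91.30° ✓; |QL| = 14.00 ✓; ∠QLU = 73.90° ✓; |LU| = 16.90 ✓; ∠(LU, UN) = 90.00° ✓; |UN| = 10.70 ✓; ∠UNC = 103.3° ✓; |NC| = 18.60 ✓; ∠NCF = 130.7° ✓; |CF| = 29.70 ✓; ∠CFD = 111.5° ✓; |FD| = 9.500 ✓; ∠FDB = 81.90° ✓; |DB| = 19.90 ✗.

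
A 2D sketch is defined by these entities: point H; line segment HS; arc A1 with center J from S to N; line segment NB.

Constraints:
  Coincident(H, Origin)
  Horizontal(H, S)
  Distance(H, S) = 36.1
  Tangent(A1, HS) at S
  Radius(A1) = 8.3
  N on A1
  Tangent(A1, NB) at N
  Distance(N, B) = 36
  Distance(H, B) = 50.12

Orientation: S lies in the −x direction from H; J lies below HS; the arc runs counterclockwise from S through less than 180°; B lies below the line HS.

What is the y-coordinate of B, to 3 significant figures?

-43.5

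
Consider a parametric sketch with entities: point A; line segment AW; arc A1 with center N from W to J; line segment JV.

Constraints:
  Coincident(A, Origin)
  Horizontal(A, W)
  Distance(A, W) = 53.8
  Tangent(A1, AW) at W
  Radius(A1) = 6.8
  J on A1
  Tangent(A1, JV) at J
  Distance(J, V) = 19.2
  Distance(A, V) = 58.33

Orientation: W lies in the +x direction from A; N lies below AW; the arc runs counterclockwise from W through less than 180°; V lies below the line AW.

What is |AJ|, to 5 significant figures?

47.928

Checks: |NJ| = 6.800 ✓; ∠(NJ, JV) = 90.00° ✓; |JV| = 19.20 ✓; |AV| = 58.33 ✓.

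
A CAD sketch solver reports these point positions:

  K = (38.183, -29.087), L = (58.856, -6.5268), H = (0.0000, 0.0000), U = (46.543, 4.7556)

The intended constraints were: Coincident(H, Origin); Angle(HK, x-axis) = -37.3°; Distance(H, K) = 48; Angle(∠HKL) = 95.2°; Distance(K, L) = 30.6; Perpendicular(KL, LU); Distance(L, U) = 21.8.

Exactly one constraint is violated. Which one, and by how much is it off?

Distance(L, U) = 21.8 — off by 5.10.

H = (0.00, 0.00) ✓; HK at -37.30° ✓; |HK| = 48.00 ✓; ∠HKL = 95.20° ✓; |KL| = 30.60 ✓; ∠(KL, LU) = 90.00° ✓; |LU| = 16.70 ✗.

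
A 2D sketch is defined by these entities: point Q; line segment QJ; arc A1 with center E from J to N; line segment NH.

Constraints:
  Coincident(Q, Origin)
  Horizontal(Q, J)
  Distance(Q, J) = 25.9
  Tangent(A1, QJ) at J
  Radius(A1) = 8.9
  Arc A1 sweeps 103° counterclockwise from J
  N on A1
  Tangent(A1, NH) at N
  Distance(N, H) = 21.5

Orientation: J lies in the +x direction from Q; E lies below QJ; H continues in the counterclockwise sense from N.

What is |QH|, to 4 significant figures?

38.75

Q is at the origin; QJ is horizontal with |QJ| = 25.9 and J on the +x side, so J = (25.90, 0.000). The tangent condition forces EJ to be normal to QJ, so E = J + (0, -8.9) = (25.90, -8.900). On A1, J sits at bearing 90° from E; a 103° counterclockwise sweep puts N at bearing 193°, so N = E + 8.9·(cos 193°, sin 193°) = (17.23, -10.90). A1 meets NH tangentially, so EN is at right angles to NH, so NH runs along (−sin 193°, cos 193°); with |NH| = 21.5, H = (22.06, -31.85). Then |QH| = |H − Q| = 38.75.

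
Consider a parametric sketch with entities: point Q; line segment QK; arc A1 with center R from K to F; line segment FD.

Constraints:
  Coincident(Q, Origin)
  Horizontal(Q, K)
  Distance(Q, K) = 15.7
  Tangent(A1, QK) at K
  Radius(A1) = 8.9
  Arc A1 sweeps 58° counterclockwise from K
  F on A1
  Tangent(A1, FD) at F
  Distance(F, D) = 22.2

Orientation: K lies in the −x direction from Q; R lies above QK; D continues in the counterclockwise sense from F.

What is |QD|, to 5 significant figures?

23.292

Q is at the origin; Q and K share the same y with |QK| = 15.7 and K on the −x side, so K = (-15.700, 0.0000). Since A1 is tangent to QK there, RK ⟂ QK, so R = K + (0, 8.9) = (-15.700, 8.9000). On A1, K sits at bearing -90° from R; a 58° counterclockwise sweep puts F at bearing -32°, so F = R + 8.9·(cos -32°, sin -32°) = (-8.1524, 4.1837). The tangent condition forces RF to be normal to FD, so FD runs along (−sin -32°, cos -32°); with |FD| = 22.2, D = (3.6118, 23.010). Then |QD| = |D − Q| = 23.292.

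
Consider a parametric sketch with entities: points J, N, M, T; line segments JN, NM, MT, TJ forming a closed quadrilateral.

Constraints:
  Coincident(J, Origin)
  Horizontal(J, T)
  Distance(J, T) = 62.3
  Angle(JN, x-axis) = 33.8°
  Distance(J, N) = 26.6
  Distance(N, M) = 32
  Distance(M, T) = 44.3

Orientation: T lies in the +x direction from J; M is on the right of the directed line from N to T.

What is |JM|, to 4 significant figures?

27.51

J is at the origin; JT is horizontal with |JT| = 62.3 and T in +x, so T = (62.3, 0). JN runs at 33.8° with |JN| = 26.6, so N = (22.10, 14.80). M is determined by |NM| = 32.0 and |MT| = 44.3 together: it lies at the intersection of circle(N, 32.0) and circle(T, 44.3). With |NT| = 42.83, the foot of the radical line on NT is 10.46 from N and the perpendicular offset is √(32.0² − 10.46²) = 30.24. Taking the right-of-NT solution: M = (21.47, -17.20).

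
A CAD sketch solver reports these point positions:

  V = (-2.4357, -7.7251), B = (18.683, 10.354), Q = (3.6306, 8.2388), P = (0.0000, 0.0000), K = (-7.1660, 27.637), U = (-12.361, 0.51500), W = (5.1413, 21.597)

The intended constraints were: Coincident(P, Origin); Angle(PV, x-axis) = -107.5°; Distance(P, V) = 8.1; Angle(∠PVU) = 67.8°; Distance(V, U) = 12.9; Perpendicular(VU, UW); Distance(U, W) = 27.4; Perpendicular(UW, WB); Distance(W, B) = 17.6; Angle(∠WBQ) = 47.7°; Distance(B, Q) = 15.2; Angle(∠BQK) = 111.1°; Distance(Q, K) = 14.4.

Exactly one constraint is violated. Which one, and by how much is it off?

Distance(Q, K) = 14.4 — off by 7.80.

P = (0.00, 0.00) ✓; PV at -107.5° ✓; |PV| = 8.100 ✓; ∠PVU = 67.80° ✓; |VU| = 12.90 ✓; ∠(VU, UW) = 90.00° ✓; |UW| = 27.40 ✓; ∠(UW, WB) = 90.00° ✓; |WB| = 17.60 ✓; ∠WBQ = 47.70° ✓; |BQ| = 15.20 ✓; ∠BQK = 111.1° ✓; |QK| = 22.20 ✗.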